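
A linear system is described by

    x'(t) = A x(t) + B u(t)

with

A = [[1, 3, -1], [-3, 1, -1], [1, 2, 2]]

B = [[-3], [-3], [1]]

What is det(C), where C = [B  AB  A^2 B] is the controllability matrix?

-672

AB = [[-13], [5], [-7]]
A^2B = [[9], [51], [-17]]
Controllability matrix C = [B  AB  A^2B] = [[-3, -13, 9], [-3, 5, 51], [1, -7, -17]]
Expanding along the first row, det(C) = (-3)·(5·(-17) - 51·(-7)) - (-13)·((-3)·(-17) - 51·1) + 9·((-3)·(-7) - 5·1) = (-3)·272 - (-13)·0 + 9·16 = -672
Since det(C) ≠ 0, rank(C) = 3 and the system is completely controllable.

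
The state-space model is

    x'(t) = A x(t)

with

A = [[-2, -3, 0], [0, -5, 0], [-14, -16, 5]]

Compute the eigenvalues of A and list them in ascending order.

-5, -2, 5

det(sI - A) = s^3 - (tr A)s^2 + (M11 + M22 + M33)s - det A, where Mii is the 2×2 principal minor of A obtained by deleting row i and column i.
tr A = (-2) + (-5) + 5 = -2; M11 = (-5)·5 - 0·(-16) = -25 - 0 = -25; M22 = (-2)·5 - 0·(-14) = -10 - 0 = -10; M33 = (-2)·(-5) - (-3)·0 = 10 - 0 = 10; sum of minors = -25.
det A = (-2)·((-5)·5 - 0·(-16)) - (-3)·(0·5 - 0·(-14)) + 0·(0·(-16) - (-5)·(-14)) = (-2)·(-25) - (-3)·0 + 0·(-70) = 50.
So p(s) = det(sI - A) = s^3 + 2s^2 - 25s - 50.
Rational-root test: any integer root divides -50. Testing small divisors, s = -2 works: p(-2) = -8 + 8 + 50 + (-50) = 0, so (s + 2) is a factor.
Dividing, p(s) = (s + 2)(s^2 - 25).
Factor s^2 - 25: two numbers with sum 0 and product -25 are 5 and -5, so s^2 - 25 = (s - 5)(s + 5).
Hence p(s) = (s - 5) (s + 2) (s + 5), with roots -5, -2, 5.
At least one eigenvalue has non-negative real part, so the system is not asymptotically stable.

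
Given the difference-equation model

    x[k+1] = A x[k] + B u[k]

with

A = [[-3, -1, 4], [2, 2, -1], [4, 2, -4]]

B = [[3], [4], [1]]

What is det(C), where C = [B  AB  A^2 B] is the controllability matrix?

AB = [[-9], [13], [16]]
A^2B = [[78], [-8], [-74]]
Controllability matrix C = [B  AB  A^2B] = [[3, -9, 78], [4, 13, -8], [1, 16, -74]]
Expanding along the first row, det(C) = 3·(13·(-74) - (-8)·16) - (-9)·(4·(-74) - (-8)·1) + 78·(4·16 - 13·1) = 3·(-834) - (-9)·(-288) + 78·51 = -1116
Since det(C) ≠ 0, rank(C) = 3 and the system is completely controllable.

-1116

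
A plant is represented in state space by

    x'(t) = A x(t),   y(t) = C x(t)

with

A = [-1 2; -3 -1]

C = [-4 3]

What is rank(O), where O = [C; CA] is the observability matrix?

CA = [[-5, -11]]
Observability matrix O = [C; CA] = [[-4, 3], [-5, -11]]
det(O) = (-4)·(-11) - 3·(-5) = 44 - (-15) = 59 ≠ 0, so rank(O) = 2.
rank(O) = 2 = n, so the pair (A, C) is completely observable.

2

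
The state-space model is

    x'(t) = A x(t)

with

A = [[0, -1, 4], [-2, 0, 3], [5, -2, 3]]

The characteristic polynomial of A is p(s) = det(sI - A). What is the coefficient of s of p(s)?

Expand det(sI - A) for the 3×3 matrix.
p(s) = s^3 - 3s^2 - 16s + 5.
(Check: constant term = det(-A) = (-1)^3 det A = 5; coefficient of s^2 = -tr A = -3.)
The coefficient of s is -16.

-16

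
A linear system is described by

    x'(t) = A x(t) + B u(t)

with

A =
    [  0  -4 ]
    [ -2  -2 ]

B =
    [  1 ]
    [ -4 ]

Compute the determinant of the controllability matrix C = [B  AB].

AB = [[16], [6]]
Controllability matrix C = [B  AB] = [[1, 16], [-4, 6]]
det(C) = 1·6 - 16·(-4) = 6 - (-64) = 70
Since det(C) ≠ 0, rank(C) = 2 and the system is completely controllable.

70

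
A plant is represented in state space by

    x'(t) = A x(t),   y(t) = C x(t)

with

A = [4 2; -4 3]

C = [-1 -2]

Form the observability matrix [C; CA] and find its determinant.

CA = [[4, -8]]
Observability matrix O = [C; CA] = [[-1, -2], [4, -8]]
det(O) = (-1)·(-8) - (-2)·4 = 8 - (-8) = 16
Since det(O) ≠ 0, rank(O) = 2 and the system is completely observable.

16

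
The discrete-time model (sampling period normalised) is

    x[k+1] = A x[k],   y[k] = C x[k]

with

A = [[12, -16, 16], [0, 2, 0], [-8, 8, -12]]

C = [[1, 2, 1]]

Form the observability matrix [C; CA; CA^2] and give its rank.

2

CA = [[4, -4, 4]]
CA^2 = [[16, -40, 16]]
Observability matrix O = [C; CA; CA^2] = [[1, 2, 1], [4, -4, 4], [16, -40, 16]]
The columns c1, c2, c3 of O are linearly dependent: -c1 + c3 = 0 (check each entry), so rank(O) ≤ 2.
The 2×2 minor from rows 1, 2, columns 1, 2 is 1·(-4) - 2·4 = -4 - 8 = -12 ≠ 0, so rank(O) = 2.
rank(O) = 2 < n = 3, so the pair (A, C) is not completely observable.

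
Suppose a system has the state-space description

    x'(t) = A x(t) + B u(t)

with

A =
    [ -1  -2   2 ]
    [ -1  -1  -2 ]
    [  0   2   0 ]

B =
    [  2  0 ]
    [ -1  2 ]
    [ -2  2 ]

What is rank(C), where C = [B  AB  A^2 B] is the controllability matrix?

AB = [[-4, 0], [3, -6], [-2, 4]]
A^2B = [[-6, 20], [5, -2], [6, -12]]
Controllability matrix C = [B  AB  A^2B] = [[2, 0, -4, 0, -6, 20], [-1, 2, 3, -6, 5, -2], [-2, 2, -2, 4, 6, -12]]
Take the 3×3 submatrix of C formed by columns 1, 2, 3: [[2, 0, -4], [-1, 2, 3], [-2, 2, -2]]. Its determinant is 2·(2·(-2) - 3·2) - 0·((-1)·(-2) - 3·(-2)) + (-4)·((-1)·2 - 2·(-2)) = 2·(-10) - 0·8 + (-4)·2 = -28 ≠ 0.
So rank(C) ≥ 3; since C has 3 rows, rank(C) = 3.
rank(C) = 3 = n, so the pair (A, B) is completely controllable.

3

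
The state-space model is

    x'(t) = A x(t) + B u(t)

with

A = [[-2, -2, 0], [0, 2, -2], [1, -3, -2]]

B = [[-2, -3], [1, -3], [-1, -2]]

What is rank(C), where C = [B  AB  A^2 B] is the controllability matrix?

AB = [[2, 12], [4, -2], [-3, 10]]
A^2B = [[-12, -20], [14, -24], [-4, -2]]
Controllability matrix C = [B  AB  A^2B] = [[-2, -3, 2, 12, -12, -20], [1, -3, 4, -2, 14, -24], [-1, -2, -3, 10, -4, -2]]
Take the 3×3 submatrix of C formed by columns 1, 2, 3: [[-2, -3, 2], [1, -3, 4], [-1, -2, -3]]. Its determinant is (-2)·((-3)·(-3) - 4·(-2)) - (-3)·(1·(-3) - 4·(-1)) + 2·(1·(-2) - (-3)·(-1)) = (-2)·17 - (-3)·1 + 2·(-5) = -41 ≠ 0.
So rank(C) ≥ 3; since C has 3 rows, rank(C) = 3.
rank(C) = 3 = n, so the pair (A, B) is completely controllable.

3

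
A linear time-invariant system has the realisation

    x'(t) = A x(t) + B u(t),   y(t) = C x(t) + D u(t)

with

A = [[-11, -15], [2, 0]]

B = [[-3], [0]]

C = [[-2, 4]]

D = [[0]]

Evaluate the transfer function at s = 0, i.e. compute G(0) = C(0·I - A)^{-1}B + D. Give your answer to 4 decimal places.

G(0) = C(-A)^{-1}B + D = -C A^{-1} B + D.
det A = 30, so A^{-1} = (1/30)·adj(A) = [[0, 1/2], [-1/15, -11/30]]
A^{-1} B = [0, 1/5]^T
C A^{-1} B = 4/5
G(0) = D - C A^{-1} B = 0 - (4/5) = -4/5 ≈ -0.8000

-0.8000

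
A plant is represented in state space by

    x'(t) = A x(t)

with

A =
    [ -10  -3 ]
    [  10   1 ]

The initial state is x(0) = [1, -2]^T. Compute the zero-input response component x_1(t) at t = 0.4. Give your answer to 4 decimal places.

det(sI - A) = s^2 - (tr A)s + det A, with tr A = (-10) + 1 = -9 and det A = (-10)·1 - (-3)·10 = -10 - (-30) = 20.
So p(s) = det(sI - A) = s^2 + 9s + 20.
Factor s^2 + 9s + 20: two numbers with sum -9 and product 20 are -4 and -5, so s^2 + 9s + 20 = (s + 4)(s + 5).
Hence p(s) = (s + 4) (s + 5), with roots -5, -4.
The eigenvalues -5, -4 are distinct and real, so A is diagonalisable and x(t) = e^{At} x(0) = V diag(e^{λ_i t}) V^{-1} x(0), where the columns of V are the eigenvectors.
λ = -5: A - (-5)I = [[-5, -3], [10, 6]]. Row 1 gives (-5)·v1 + (-3)·v2 = 0, so take v_1 = [-3, 5]^T.
λ = -4: A - (-4)I = [[-6, -3], [10, 5]]. Row 1 gives (-6)·v1 + (-3)·v2 = 0, so take v_2 = [-1, 2]^T.
V = [v_1 v_2] = [[-3, -1], [5, 2]] has det V = -1, so V^{-1} = adj(V)/det V = [[-2, -1], [5, 3]].
Modal coordinates z(0) = V^{-1} x(0): (-2)·1 + (-1)·(-2) = 0; 5·1 + 3·(-2) = -1; so z(0) = [0, -1]^T.
x_1(t) = Σ_i (v_i)_1 · z_i(0) · e^{λ_i t} (row 1 of V times the modal terms).
x_1(0.4) = (-3)·0·e^{-5·0.4} + (-1)·(-1)·e^{-4·0.4} = 0·0.135335 + 1·0.201897 = 0.2019.

0.2019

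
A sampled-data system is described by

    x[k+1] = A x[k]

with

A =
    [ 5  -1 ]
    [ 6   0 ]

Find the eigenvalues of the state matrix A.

det(zI - A) = z^2 - (tr A)z + det A, with tr A = 5 + 0 = 5 and det A = 5·0 - (-1)·6 = 0 - (-6) = 6.
So p(z) = det(zI - A) = z^2 - 5z + 6.
Factor z^2 - 5z + 6: two numbers with sum 5 and product 6 are 3 and 2, so z^2 - 5z + 6 = (z - 3)(z - 2).
Hence p(z) = (z - 3) (z - 2), with roots 2, 3.

2, 3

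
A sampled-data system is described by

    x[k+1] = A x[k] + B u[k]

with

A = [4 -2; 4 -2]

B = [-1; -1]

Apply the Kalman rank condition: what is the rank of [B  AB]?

1

AB = [[-2], [-2]]
Controllability matrix C = [B  AB] = [[-1, -2], [-1, -2]]
Every column of C is a scalar multiple of column 1 = [-1, -1] (multipliers 1, 2), so the columns span a one-dimensional space.
C ≠ 0, hence rank(C) = 1.
rank(C) = 1 < n = 2, so the pair (A, B) is not completely controllable.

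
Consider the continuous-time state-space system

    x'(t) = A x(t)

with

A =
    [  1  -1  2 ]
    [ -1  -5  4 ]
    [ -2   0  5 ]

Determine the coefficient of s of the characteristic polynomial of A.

Expand det(sI - A) for the 3×3 matrix.
p(s) = s^3 - s^2 - 22s + 42.
(Check: constant term = det(-A) = (-1)^3 det A = 42; coefficient of s^2 = -tr A = -1.)
The coefficient of s is -22.

-22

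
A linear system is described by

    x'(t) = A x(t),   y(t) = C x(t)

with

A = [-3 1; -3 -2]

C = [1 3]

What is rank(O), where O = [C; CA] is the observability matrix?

CA = [[-12, -5]]
Observability matrix O = [C; CA] = [[1, 3], [-12, -5]]
det(O) = 1·(-5) - 3·(-12) = -5 - (-36) = 31 ≠ 0, so rank(O) = 2.
rank(O) = 2 = n, so the pair (A, C) is completely observable.

2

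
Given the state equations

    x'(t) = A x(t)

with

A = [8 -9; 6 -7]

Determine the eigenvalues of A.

det(sI - A) = s^2 - (tr A)s + det A, with tr A = 8 + (-7) = 1 and det A = 8·(-7) - (-9)·6 = -56 - (-54) = -2.
So p(s) = det(sI - A) = s^2 - s - 2.
Factor s^2 - s - 2: two numbers with sum 1 and product -2 are 2 and -1, so s^2 - s - 2 = (s - 2)(s + 1).
Hence p(s) = (s - 2) (s + 1), with roots -1, 2.
At least one eigenvalue has non-negative real part, so the system is not asymptotically stable.

-1, 2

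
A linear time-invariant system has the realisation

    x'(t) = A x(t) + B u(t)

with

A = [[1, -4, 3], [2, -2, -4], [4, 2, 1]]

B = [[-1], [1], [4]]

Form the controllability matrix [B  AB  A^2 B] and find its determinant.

AB = [[7], [-20], [2]]
A^2B = [[93], [46], [-10]]
Controllability matrix C = [B  AB  A^2B] = [[-1, 7, 93], [1, -20, 46], [4, 2, -10]]
Expanding along the first row, det(C) = (-1)·((-20)·(-10) - 46·2) - 7·(1·(-10) - 46·4) + 93·(1·2 - (-20)·4) = (-1)·108 - 7·(-194) + 93·82 = 8876
Since det(C) ≠ 0, rank(C) = 3 and the system is completely controllable.

8876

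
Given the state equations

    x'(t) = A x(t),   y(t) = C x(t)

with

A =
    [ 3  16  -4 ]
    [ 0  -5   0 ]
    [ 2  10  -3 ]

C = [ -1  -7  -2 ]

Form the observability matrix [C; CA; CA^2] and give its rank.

2

CA = [[-7, -1, 10]]
CA^2 = [[-1, -7, -2]]
Observability matrix O = [C; CA; CA^2] = [[-1, -7, -2], [-7, -1, 10], [-1, -7, -2]]
The columns c1, c2, c3 of O are linearly dependent: 3·c1 - c2 + 2·c3 = 0 (check each entry), so rank(O) ≤ 2.
The 2×2 minor from rows 1, 2, columns 1, 2 is (-1)·(-1) - (-7)·(-7) = 1 - 49 = -48 ≠ 0, so rank(O) = 2.
rank(O) = 2 < n = 3, so the pair (A, C) is not completely observable.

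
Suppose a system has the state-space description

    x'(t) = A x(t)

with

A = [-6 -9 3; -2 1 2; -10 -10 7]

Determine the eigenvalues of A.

-3, 2, 3

det(sI - A) = s^3 - (tr A)s^2 + (M11 + M22 + M33)s - det A, where Mii is the 2×2 principal minor of A obtained by deleting row i and column i.
tr A = (-6) + 1 + 7 = 2; M11 = 1·7 - 2·(-10) = 7 - (-20) = 27; M22 = (-6)·7 - 3·(-10) = -42 - (-30) = -12; M33 = (-6)·1 - (-9)·(-2) = -6 - 18 = -24; sum of minors = -9.
det A = (-6)·(1·7 - 2·(-10)) - (-9)·((-2)·7 - 2·(-10)) + 3·((-2)·(-10) - 1·(-10)) = (-6)·27 - (-9)·6 + 3·30 = -18.
So p(s) = det(sI - A) = s^3 - 2s^2 - 9s + 18.
Rational-root test: any integer root divides 18. Testing small divisors, s = 2 works: p(2) = 8 + (-8) + (-18) + 18 = 0, so (s - 2) is a factor.
Dividing, p(s) = (s - 2)(s^2 - 9).
Factor s^2 - 9: two numbers with sum 0 and product -9 are 3 and -3, so s^2 - 9 = (s - 3)(s + 3).
Hence p(s) = (s - 3) (s - 2) (s + 3), with roots -3, 2, 3.
At least one eigenvalue has non-negative real part, so the system is not asymptotically stable.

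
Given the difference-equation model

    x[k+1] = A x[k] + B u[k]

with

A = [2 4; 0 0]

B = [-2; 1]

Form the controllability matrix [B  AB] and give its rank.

AB = [[0], [0]]
Controllability matrix C = [B  AB] = [[-2, 0], [1, 0]]
Every column of C is a scalar multiple of column 1 = [-2, 1] (multipliers 1, 0), so the columns span a one-dimensional space.
C ≠ 0, hence rank(C) = 1.
rank(C) = 1 < n = 2, so the pair (A, B) is not completely controllable.

1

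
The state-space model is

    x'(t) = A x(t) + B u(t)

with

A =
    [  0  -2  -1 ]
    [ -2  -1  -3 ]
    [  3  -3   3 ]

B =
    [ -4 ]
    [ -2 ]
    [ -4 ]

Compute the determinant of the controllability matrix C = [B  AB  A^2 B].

2024

AB = [[8], [22], [-18]]
A^2B = [[-26], [16], [-96]]
Controllability matrix C = [B  AB  A^2B] = [[-4, 8, -26], [-2, 22, 16], [-4, -18, -96]]
Expanding along the first row, det(C) = (-4)·(22·(-96) - 16·(-18)) - 8·((-2)·(-96) - 16·(-4)) + (-26)·((-2)·(-18) - 22·(-4)) = (-4)·(-1824) - 8·256 + (-26)·124 = 2024
Since det(C) ≠ 0, rank(C) = 3 and the system is completely controllable.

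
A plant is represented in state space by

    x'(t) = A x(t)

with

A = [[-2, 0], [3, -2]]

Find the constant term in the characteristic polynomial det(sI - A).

4

For a 2×2 matrix, det(sI - A) = s^2 - (tr A)s + det A.
tr A = -4, det A = 4.
So p(s) = s^2 + 4s + 4.
The constant term is 4.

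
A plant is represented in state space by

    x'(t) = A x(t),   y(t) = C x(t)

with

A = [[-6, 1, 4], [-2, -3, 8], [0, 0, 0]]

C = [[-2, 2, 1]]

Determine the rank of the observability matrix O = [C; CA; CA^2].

CA = [[8, -8, 8]]
CA^2 = [[-32, 32, -32]]
Observability matrix O = [C; CA; CA^2] = [[-2, 2, 1], [8, -8, 8], [-32, 32, -32]]
The columns c1, c2, c3 of O are linearly dependent: c1 + c2 = 0 (check each entry), so rank(O) ≤ 2.
The 2×2 minor from rows 1, 2, columns 1, 3 is (-2)·8 - 1·8 = -16 - 8 = -24 ≠ 0, so rank(O) = 2.
rank(O) = 2 < n = 3, so the pair (A, C) is not completely observable.

2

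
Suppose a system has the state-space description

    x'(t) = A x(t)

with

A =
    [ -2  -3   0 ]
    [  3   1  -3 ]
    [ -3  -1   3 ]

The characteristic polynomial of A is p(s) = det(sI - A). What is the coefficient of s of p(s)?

1

Expand det(sI - A) for the 3×3 matrix.
p(s) = s^3 - 2s^2 + s.
(Check: constant term = det(-A) = (-1)^3 det A = 0; coefficient of s^2 = -tr A = -2.)
The coefficient of s is 1.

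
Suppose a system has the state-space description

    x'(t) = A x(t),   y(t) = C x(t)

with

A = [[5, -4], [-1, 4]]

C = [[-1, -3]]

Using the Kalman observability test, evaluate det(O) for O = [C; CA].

2

CA = [[-2, -8]]
Observability matrix O = [C; CA] = [[-1, -3], [-2, -8]]
det(O) = (-1)·(-8) - (-3)·(-2) = 8 - 6 = 2
Since det(O) ≠ 0, rank(O) = 2 and the system is completely observable.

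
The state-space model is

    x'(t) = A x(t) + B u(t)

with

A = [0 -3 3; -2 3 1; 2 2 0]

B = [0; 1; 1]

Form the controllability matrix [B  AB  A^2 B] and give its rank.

AB = [[0], [4], [2]]
A^2B = [[-6], [14], [8]]
Controllability matrix C = [B  AB  A^2B] = [[0, 0, -6], [1, 4, 14], [1, 2, 8]]
det(C) = 0·(4·8 - 14·2) - 0·(1·8 - 14·1) + (-6)·(1·2 - 4·1) = 0·4 - 0·(-6) + (-6)·(-2) = 12 ≠ 0, so rank(C) = 3.
rank(C) = 3 = n, so the pair (A, B) is completely controllable.

3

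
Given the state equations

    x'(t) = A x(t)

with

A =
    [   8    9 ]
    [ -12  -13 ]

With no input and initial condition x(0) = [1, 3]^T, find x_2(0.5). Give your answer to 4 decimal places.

det(sI - A) = s^2 - (tr A)s + det A, with tr A = 8 + (-13) = -5 and det A = 8·(-13) - 9·(-12) = -104 - (-108) = 4.
So p(s) = det(sI - A) = s^2 + 5s + 4.
Factor s^2 + 5s + 4: two numbers with sum -5 and product 4 are -1 and -4, so s^2 + 5s + 4 = (s + 1)(s + 4).
Hence p(s) = (s + 1) (s + 4), with roots -4, -1.
The eigenvalues -4, -1 are distinct and real, so A is diagonalisable and x(t) = e^{At} x(0) = V diag(e^{λ_i t}) V^{-1} x(0), where the columns of V are the eigenvectors.
λ = -4: A - (-4)I = [[12, 9], [-12, -9]]. Row 1 gives 12·v1 + 9·v2 = 0, so take v_1 = [-3, 4]^T.
λ = -1: A - (-1)I = [[9, 9], [-12, -12]]. Row 1 gives 9·v1 + 9·v2 = 0, so take v_2 = [1, -1]^T.
V = [v_1 v_2] = [[-3, 1], [4, -1]] has det V = -1, so V^{-1} = adj(V)/det V = [[1, 1], [4, 3]].
Modal coordinates z(0) = V^{-1} x(0): 1·1 + 1·3 = 4; 4·1 + 3·3 = 13; so z(0) = [4, 13]^T.
x_2(t) = Σ_i (v_i)_2 · z_i(0) · e^{λ_i t} (row 2 of V times the modal terms).
x_2(0.5) = 4·4·e^{-4·0.5} + (-1)·13·e^{-1·0.5} = 16·0.135335 + (-13)·0.606531 = -5.7195.

-5.7195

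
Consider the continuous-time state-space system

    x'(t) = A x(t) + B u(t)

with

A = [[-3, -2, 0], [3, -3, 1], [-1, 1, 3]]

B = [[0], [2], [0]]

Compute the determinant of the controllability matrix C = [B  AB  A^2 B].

AB = [[-4], [-6], [2]]
A^2B = [[24], [8], [4]]
Controllability matrix C = [B  AB  A^2B] = [[0, -4, 24], [2, -6, 8], [0, 2, 4]]
Expanding along the first row, det(C) = 0·((-6)·4 - 8·2) - (-4)·(2·4 - 8·0) + 24·(2·2 - (-6)·0) = 0·(-40) - (-4)·8 + 24·4 = 128
Since det(C) ≠ 0, rank(C) = 3 and the system is completely controllable.

128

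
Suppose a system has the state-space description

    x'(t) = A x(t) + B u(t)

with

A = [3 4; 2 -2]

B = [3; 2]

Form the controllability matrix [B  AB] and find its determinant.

-28

AB = [[17], [2]]
Controllability matrix C = [B  AB] = [[3, 17], [2, 2]]
det(C) = 3·2 - 17·2 = 6 - 34 = -28
Since det(C) ≠ 0, rank(C) = 2 and the system is completely controllable.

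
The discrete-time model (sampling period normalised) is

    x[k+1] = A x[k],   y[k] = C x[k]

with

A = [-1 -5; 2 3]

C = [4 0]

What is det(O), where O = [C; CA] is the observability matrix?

CA = [[-4, -20]]
Observability matrix O = [C; CA] = [[4, 0], [-4, -20]]
det(O) = 4·(-20) - 0·(-4) = -80 - 0 = -80
Since det(O) ≠ 0, rank(O) = 2 and the system is completely observable.

-80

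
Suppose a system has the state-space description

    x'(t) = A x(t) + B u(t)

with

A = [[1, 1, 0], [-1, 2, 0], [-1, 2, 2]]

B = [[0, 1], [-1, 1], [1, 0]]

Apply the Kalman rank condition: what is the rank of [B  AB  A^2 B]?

AB = [[-1, 2], [-2, 1], [0, 1]]
A^2B = [[-3, 3], [-3, 0], [-3, 2]]
Controllability matrix C = [B  AB  A^2B] = [[0, 1, -1, 2, -3, 3], [-1, 1, -2, 1, -3, 0], [1, 0, 0, 1, -3, 2]]
Take the 3×3 submatrix of C formed by columns 1, 2, 3: [[0, 1, -1], [-1, 1, -2], [1, 0, 0]]. Its determinant is 0·(1·0 - (-2)·0) - 1·((-1)·0 - (-2)·1) + (-1)·((-1)·0 - 1·1) = 0·0 - 1·2 + (-1)·(-1) = -1 ≠ 0.
So rank(C) ≥ 3; since C has 3 rows, rank(C) = 3.
rank(C) = 3 = n, so the pair (A, B) is completely controllable.

3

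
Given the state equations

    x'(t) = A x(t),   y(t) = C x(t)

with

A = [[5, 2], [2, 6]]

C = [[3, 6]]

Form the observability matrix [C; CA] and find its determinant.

-36

CA = [[27, 42]]
Observability matrix O = [C; CA] = [[3, 6], [27, 42]]
det(O) = 3·42 - 6·27 = 126 - 162 = -36
Since det(O) ≠ 0, rank(O) = 2 and the system is completely observable.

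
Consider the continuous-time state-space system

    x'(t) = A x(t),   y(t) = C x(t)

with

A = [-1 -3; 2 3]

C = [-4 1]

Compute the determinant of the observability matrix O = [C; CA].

-66

CA = [[6, 15]]
Observability matrix O = [C; CA] = [[-4, 1], [6, 15]]
det(O) = (-4)·15 - 1·6 = -60 - 6 = -66
Since det(O) ≠ 0, rank(O) = 2 and the system is completely observable.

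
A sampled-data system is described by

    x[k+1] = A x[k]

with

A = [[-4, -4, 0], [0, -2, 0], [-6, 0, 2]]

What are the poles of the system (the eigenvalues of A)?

-4, -2, 2

det(zI - A) = z^3 - (tr A)z^2 + (M11 + M22 + M33)z - det A, where Mii is the 2×2 principal minor of A obtained by deleting row i and column i.
tr A = (-4) + (-2) + 2 = -4; M11 = (-2)·2 - 0·0 = -4 - 0 = -4; M22 = (-4)·2 - 0·(-6) = -8 - 0 = -8; M33 = (-4)·(-2) - (-4)·0 = 8 - 0 = 8; sum of minors = -4.
det A = (-4)·((-2)·2 - 0·0) - (-4)·(0·2 - 0·(-6)) + 0·(0·0 - (-2)·(-6)) = (-4)·(-4) - (-4)·0 + 0·(-12) = 16.
So p(z) = det(zI - A) = z^3 + 4z^2 - 4z - 16.
Rational-root test: any integer root divides -16. Testing small divisors, z = -2 works: p(-2) = -8 + 16 + 8 + (-16) = 0, so (z + 2) is a factor.
Dividing, p(z) = (z + 2)(z^2 + 2z - 8).
Factor z^2 + 2z - 8: two numbers with sum -2 and product -8 are 2 and -4, so z^2 + 2z - 8 = (z - 2)(z + 4).
Hence p(z) = (z - 2) (z + 2) (z + 4), with roots -4, -2, 2.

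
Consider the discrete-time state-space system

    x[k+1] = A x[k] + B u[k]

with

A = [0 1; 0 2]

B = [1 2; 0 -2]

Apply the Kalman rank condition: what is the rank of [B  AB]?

2

AB = [[0, -2], [0, -4]]
Controllability matrix C = [B  AB] = [[1, 2, 0, -2], [0, -2, 0, -4]]
Take the 2×2 submatrix of C formed by columns 1, 2: [[1, 2], [0, -2]]. Its determinant is 1·(-2) - 2·0 = -2 - 0 = -2 ≠ 0.
So rank(C) ≥ 2; since C has 2 rows, rank(C) = 2.
rank(C) = 2 = n, so the pair (A, B) is completely controllable.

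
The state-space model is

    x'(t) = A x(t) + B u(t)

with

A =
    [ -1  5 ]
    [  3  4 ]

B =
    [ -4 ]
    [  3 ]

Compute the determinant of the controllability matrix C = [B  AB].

AB = [[19], [0]]
Controllability matrix C = [B  AB] = [[-4, 19], [3, 0]]
det(C) = (-4)·0 - 19·3 = 0 - 57 = -57
Since det(C) ≠ 0, rank(C) = 2 and the system is completely controllable.

-57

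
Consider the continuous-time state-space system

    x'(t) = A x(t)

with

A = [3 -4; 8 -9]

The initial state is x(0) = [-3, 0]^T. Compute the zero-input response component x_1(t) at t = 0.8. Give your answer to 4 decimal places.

det(sI - A) = s^2 - (tr A)s + det A, with tr A = 3 + (-9) = -6 and det A = 3·(-9) - (-4)·8 = -27 - (-32) = 5.
So p(s) = det(sI - A) = s^2 + 6s + 5.
Factor s^2 + 6s + 5: two numbers with sum -6 and product 5 are -1 and -5, so s^2 + 6s + 5 = (s + 1)(s + 5).
Hence p(s) = (s + 1) (s + 5), with roots -5, -1.
The eigenvalues -5, -1 are distinct and real, so A is diagonalisable and x(t) = e^{At} x(0) = V diag(e^{λ_i t}) V^{-1} x(0), where the columns of V are the eigenvectors.
λ = -5: A - (-5)I = [[8, -4], [8, -4]]. Row 1 gives 8·v1 + (-4)·v2 = 0, so take v_1 = [1, 2]^T.
λ = -1: A - (-1)I = [[4, -4], [8, -8]]. Row 1 gives 4·v1 + (-4)·v2 = 0, so take v_2 = [1, 1]^T.
V = [v_1 v_2] = [[1, 1], [2, 1]] has det V = -1, so V^{-1} = adj(V)/det V = [[-1, 1], [2, -1]].
Modal coordinates z(0) = V^{-1} x(0): (-1)·(-3) + 1·0 = 3; 2·(-3) + (-1)·0 = -6; so z(0) = [3, -6]^T.
x_1(t) = Σ_i (v_i)_1 · z_i(0) · e^{λ_i t} (row 1 of V times the modal terms).
x_1(0.8) = 1·3·e^{-5·0.8} + 1·(-6)·e^{-1·0.8} = 3·0.018316 + (-6)·0.449329 = -2.6410.

-2.6410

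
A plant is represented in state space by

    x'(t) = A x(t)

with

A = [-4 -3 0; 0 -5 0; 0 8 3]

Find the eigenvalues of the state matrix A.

det(sI - A) = s^3 - (tr A)s^2 + (M11 + M22 + M33)s - det A, where Mii is the 2×2 principal minor of A obtained by deleting row i and column i.
tr A = (-4) + (-5) + 3 = -6; M11 = (-5)·3 - 0·8 = -15 - 0 = -15; M22 = (-4)·3 - 0·0 = -12 - 0 = -12; M33 = (-4)·(-5) - (-3)·0 = 20 - 0 = 20; sum of minors = -7.
det A = (-4)·((-5)·3 - 0·8) - (-3)·(0·3 - 0·0) + 0·(0·8 - (-5)·0) = (-4)·(-15) - (-3)·0 + 0·0 = 60.
So p(s) = det(sI - A) = s^3 + 6s^2 - 7s - 60.
Rational-root test: any integer root divides -60. Testing small divisors, s = 3 works: p(3) = 27 + 54 + (-21) + (-60) = 0, so (s - 3) is a factor.
Dividing, p(s) = (s - 3)(s^2 + 9s + 20).
Factor s^2 + 9s + 20: two numbers with sum -9 and product 20 are -4 and -5, so s^2 + 9s + 20 = (s + 4)(s + 5).
Hence p(s) = (s - 3) (s + 4) (s + 5), with roots -5, -4, 3.
At least one eigenvalue has non-negative real part, so the system is not asymptotically stable.

-5, -4, 3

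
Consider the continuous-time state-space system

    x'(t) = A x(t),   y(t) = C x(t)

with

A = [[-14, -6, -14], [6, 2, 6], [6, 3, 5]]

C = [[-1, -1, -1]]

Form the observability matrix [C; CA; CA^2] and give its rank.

CA = [[2, 1, 3]]
CA^2 = [[-4, -1, -7]]
Observability matrix O = [C; CA; CA^2] = [[-1, -1, -1], [2, 1, 3], [-4, -1, -7]]
The columns c1, c2, c3 of O are linearly dependent: -2·c1 + c2 + c3 = 0 (check each entry), so rank(O) ≤ 2.
The 2×2 minor from rows 1, 2, columns 1, 2 is (-1)·1 - (-1)·2 = -1 - (-2) = 1 ≠ 0, so rank(O) = 2.
rank(O) = 2 < n = 3, so the pair (A, C) is not completely observable.

2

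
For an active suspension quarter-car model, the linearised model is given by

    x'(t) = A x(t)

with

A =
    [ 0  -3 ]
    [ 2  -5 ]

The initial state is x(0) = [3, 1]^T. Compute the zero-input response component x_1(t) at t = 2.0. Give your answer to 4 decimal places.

0.1025

det(sI - A) = s^2 - (tr A)s + det A, with tr A = 0 + (-5) = -5 and det A = 0·(-5) - (-3)·2 = 0 - (-6) = 6.
So p(s) = det(sI - A) = s^2 + 5s + 6.
Factor s^2 + 5s + 6: two numbers with sum -5 and product 6 are -2 and -3, so s^2 + 5s + 6 = (s + 2)(s + 3).
Hence p(s) = (s + 2) (s + 3), with roots -3, -2.
The eigenvalues -3, -2 are distinct and real, so A is diagonalisable and x(t) = e^{At} x(0) = V diag(e^{λ_i t}) V^{-1} x(0), where the columns of V are the eigenvectors.
λ = -3: A - (-3)I = [[3, -3], [2, -2]]. Row 1 gives 3·v1 + (-3)·v2 = 0, so take v_1 = [1, 1]^T.
λ = -2: A - (-2)I = [[2, -3], [2, -3]]. Row 1 gives 2·v1 + (-3)·v2 = 0, so take v_2 = [3, 2]^T.
V = [v_1 v_2] = [[1, 3], [1, 2]] has det V = -1, so V^{-1} = adj(V)/det V = [[-2, 3], [1, -1]].
Modal coordinates z(0) = V^{-1} x(0): (-2)·3 + 3·1 = -3; 1·3 + (-1)·1 = 2; so z(0) = [-3, 2]^T.
x_1(t) = Σ_i (v_i)_1 · z_i(0) · e^{λ_i t} (row 1 of V times the modal terms).
x_1(2.0) = 1·(-3)·e^{-3·2.0} + 3·2·e^{-2·2.0} = (-3)·0.002479 + 6·0.018316 = 0.1025.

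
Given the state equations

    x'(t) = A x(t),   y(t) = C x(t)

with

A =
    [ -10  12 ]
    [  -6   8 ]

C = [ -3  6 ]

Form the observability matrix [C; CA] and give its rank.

1

CA = [[-6, 12]]
Observability matrix O = [C; CA] = [[-3, 6], [-6, 12]]
Every row of O is a scalar multiple of row 1 = [-3, 6] (multipliers 1, 2), so the rows span a one-dimensional space.
O ≠ 0, hence rank(O) = 1.
rank(O) = 1 < n = 2, so the pair (A, C) is not completely observable.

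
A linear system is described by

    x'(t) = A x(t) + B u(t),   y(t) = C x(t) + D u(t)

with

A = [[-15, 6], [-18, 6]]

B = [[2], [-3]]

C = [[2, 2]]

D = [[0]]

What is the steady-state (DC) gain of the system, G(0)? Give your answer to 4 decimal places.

G(0) = C(-A)^{-1}B + D = -C A^{-1} B + D.
det A = 18, so A^{-1} = (1/18)·adj(A) = [[1/3, -1/3], [1, -5/6]]
A^{-1} B = [5/3, 9/2]^T
C A^{-1} B = 37/3
G(0) = D - C A^{-1} B = 0 - (37/3) = -37/3 ≈ -12.3333

-12.3333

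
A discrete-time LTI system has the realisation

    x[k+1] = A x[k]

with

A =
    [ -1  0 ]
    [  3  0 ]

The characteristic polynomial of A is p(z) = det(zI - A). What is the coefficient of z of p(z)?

1

For a 2×2 matrix, det(zI - A) = z^2 - (tr A)z + det A.
tr A = -1, det A = 0.
So p(z) = z^2 + z.
The coefficient of z is 1.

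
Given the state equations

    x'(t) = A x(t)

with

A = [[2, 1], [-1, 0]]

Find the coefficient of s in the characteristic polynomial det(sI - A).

For a 2×2 matrix, det(sI - A) = s^2 - (tr A)s + det A.
tr A = 2, det A = 1.
So p(s) = s^2 - 2s + 1.
The coefficient of s is -2.

-2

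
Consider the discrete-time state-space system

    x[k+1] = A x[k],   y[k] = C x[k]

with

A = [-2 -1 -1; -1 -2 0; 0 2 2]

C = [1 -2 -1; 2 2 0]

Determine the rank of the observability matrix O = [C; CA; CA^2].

3

CA = [[0, 1, -3], [-6, -6, -2]]
CA^2 = [[-1, -8, -6], [18, 14, 2]]
Observability matrix O = [C; CA; CA^2] = [[1, -2, -1], [2, 2, 0], [0, 1, -3], [-6, -6, -2], [-1, -8, -6], [18, 14, 2]]
Take the 3×3 submatrix of O formed by rows 1, 2, 3: [[1, -2, -1], [2, 2, 0], [0, 1, -3]]. Its determinant is 1·(2·(-3) - 0·1) - (-2)·(2·(-3) - 0·0) + (-1)·(2·1 - 2·0) = 1·(-6) - (-2)·(-6) + (-1)·2 = -20 ≠ 0.
So rank(O) ≥ 3; since O has 3 columns, rank(O) = 3.
rank(O) = 3 = n, so the pair (A, C) is completely observable.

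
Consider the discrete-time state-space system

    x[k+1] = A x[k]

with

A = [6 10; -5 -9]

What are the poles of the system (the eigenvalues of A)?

det(zI - A) = z^2 - (tr A)z + det A, with tr A = 6 + (-9) = -3 and det A = 6·(-9) - 10·(-5) = -54 - (-50) = -4.
So p(z) = det(zI - A) = z^2 + 3z - 4.
Factor z^2 + 3z - 4: two numbers with sum -3 and product -4 are 1 and -4, so z^2 + 3z - 4 = (z - 1)(z + 4).
Hence p(z) = (z - 1) (z + 4), with roots -4, 1.

-4, 1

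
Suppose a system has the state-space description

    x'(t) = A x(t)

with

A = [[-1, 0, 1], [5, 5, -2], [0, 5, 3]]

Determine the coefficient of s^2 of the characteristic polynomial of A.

-7

Expand det(sI - A) for the 3×3 matrix.
p(s) = s^3 - 7s^2 + 17s.
(Check: constant term = det(-A) = (-1)^3 det A = 0; coefficient of s^2 = -tr A = -7.)
The coefficient of s^2 is -7.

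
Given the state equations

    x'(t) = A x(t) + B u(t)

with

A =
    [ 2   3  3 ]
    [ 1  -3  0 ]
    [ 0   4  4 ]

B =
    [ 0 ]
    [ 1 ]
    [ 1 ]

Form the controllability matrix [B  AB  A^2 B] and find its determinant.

AB = [[6], [-3], [8]]
A^2B = [[27], [15], [20]]
Controllability matrix C = [B  AB  A^2B] = [[0, 6, 27], [1, -3, 15], [1, 8, 20]]
Expanding along the first row, det(C) = 0·((-3)·20 - 15·8) - 6·(1·20 - 15·1) + 27·(1·8 - (-3)·1) = 0·(-180) - 6·5 + 27·11 = 267
Since det(C) ≠ 0, rank(C) = 3 and the system is completely controllable.

267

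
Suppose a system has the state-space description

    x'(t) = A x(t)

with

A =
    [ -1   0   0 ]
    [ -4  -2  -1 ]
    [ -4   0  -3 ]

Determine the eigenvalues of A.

-3, -2, -1

det(sI - A) = s^3 - (tr A)s^2 + (M11 + M22 + M33)s - det A, where Mii is the 2×2 principal minor of A obtained by deleting row i and column i.
tr A = (-1) + (-2) + (-3) = -6; M11 = (-2)·(-3) - (-1)·0 = 6 - 0 = 6; M22 = (-1)·(-3) - 0·(-4) = 3 - 0 = 3; M33 = (-1)·(-2) - 0·(-4) = 2 - 0 = 2; sum of minors = 11.
det A = (-1)·((-2)·(-3) - (-1)·0) - 0·((-4)·(-3) - (-1)·(-4)) + 0·((-4)·0 - (-2)·(-4)) = (-1)·6 - 0·8 + 0·(-8) = -6.
So p(s) = det(sI - A) = s^3 + 6s^2 + 11s + 6.
Rational-root test: any integer root divides 6. Testing small divisors, s = -1 works: p(-1) = -1 + 6 + (-11) + 6 = 0, so (s + 1) is a factor.
Dividing, p(s) = (s + 1)(s^2 + 5s + 6).
Factor s^2 + 5s + 6: two numbers with sum -5 and product 6 are -2 and -3, so s^2 + 5s + 6 = (s + 2)(s + 3).
Hence p(s) = (s + 1) (s + 2) (s + 3), with roots -3, -2, -1.
All eigenvalues have negative real part, so the system is asymptotically stable.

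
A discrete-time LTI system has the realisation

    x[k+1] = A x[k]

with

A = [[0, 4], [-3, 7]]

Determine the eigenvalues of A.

det(zI - A) = z^2 - (tr A)z + det A, with tr A = 0 + 7 = 7 and det A = 0·7 - 4·(-3) = 0 - (-12) = 12.
So p(z) = det(zI - A) = z^2 - 7z + 12.
Factor z^2 - 7z + 12: two numbers with sum 7 and product 12 are 4 and 3, so z^2 - 7z + 12 = (z - 4)(z - 3).
Hence p(z) = (z - 4) (z - 3), with roots 3, 4.

3, 4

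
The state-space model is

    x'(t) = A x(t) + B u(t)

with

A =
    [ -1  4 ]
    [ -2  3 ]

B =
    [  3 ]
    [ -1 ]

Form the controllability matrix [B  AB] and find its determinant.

AB = [[-7], [-9]]
Controllability matrix C = [B  AB] = [[3, -7], [-1, -9]]
det(C) = 3·(-9) - (-7)·(-1) = -27 - 7 = -34
Since det(C) ≠ 0, rank(C) = 2 and the system is completely controllable.

-34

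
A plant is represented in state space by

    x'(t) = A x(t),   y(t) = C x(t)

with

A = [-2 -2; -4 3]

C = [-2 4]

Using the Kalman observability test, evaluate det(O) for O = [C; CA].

CA = [[-12, 16]]
Observability matrix O = [C; CA] = [[-2, 4], [-12, 16]]
det(O) = (-2)·16 - 4·(-12) = -32 - (-48) = 16
Since det(O) ≠ 0, rank(O) = 2 and the system is completely observable.

16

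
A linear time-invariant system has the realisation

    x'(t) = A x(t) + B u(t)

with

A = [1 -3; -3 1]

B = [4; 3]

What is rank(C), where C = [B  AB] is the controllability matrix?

2

AB = [[-5], [-9]]
Controllability matrix C = [B  AB] = [[4, -5], [3, -9]]
det(C) = 4·(-9) - (-5)·3 = -36 - (-15) = -21 ≠ 0, so rank(C) = 2.
rank(C) = 2 = n, so the pair (A, B) is completely controllable.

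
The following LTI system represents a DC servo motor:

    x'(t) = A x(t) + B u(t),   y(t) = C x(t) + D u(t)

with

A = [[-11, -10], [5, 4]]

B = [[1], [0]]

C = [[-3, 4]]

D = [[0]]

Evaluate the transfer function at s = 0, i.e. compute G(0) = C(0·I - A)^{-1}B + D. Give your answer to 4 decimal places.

5.3333

G(0) = C(-A)^{-1}B + D = -C A^{-1} B + D.
det A = 6, so A^{-1} = (1/6)·adj(A) = [[2/3, 5/3], [-5/6, -11/6]]
A^{-1} B = [2/3, -5/6]^T
C A^{-1} B = -16/3
G(0) = D - C A^{-1} B = 0 - (-16/3) = 16/3 ≈ 5.3333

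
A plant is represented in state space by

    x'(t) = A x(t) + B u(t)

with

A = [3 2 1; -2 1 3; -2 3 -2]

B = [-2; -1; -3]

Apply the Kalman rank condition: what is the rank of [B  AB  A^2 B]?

3

AB = [[-11], [-6], [7]]
A^2B = [[-38], [37], [-10]]
Controllability matrix C = [B  AB  A^2B] = [[-2, -11, -38], [-1, -6, 37], [-3, 7, -10]]
det(C) = (-2)·((-6)·(-10) - 37·7) - (-11)·((-1)·(-10) - 37·(-3)) + (-38)·((-1)·7 - (-6)·(-3)) = (-2)·(-199) - (-11)·121 + (-38)·(-25) = 2679 ≠ 0, so rank(C) = 3.
rank(C) = 3 = n, so the pair (A, B) is completely controllable.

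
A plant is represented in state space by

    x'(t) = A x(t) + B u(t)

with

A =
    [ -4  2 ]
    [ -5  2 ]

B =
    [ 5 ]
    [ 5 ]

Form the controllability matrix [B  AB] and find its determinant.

AB = [[-10], [-15]]
Controllability matrix C = [B  AB] = [[5, -10], [5, -15]]
det(C) = 5·(-15) - (-10)·5 = -75 - (-50) = -25
Since det(C) ≠ 0, rank(C) = 2 and the system is completely controllable.

-25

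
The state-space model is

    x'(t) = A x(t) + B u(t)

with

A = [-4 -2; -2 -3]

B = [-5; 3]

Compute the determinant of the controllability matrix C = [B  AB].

-47

AB = [[14], [1]]
Controllability matrix C = [B  AB] = [[-5, 14], [3, 1]]
det(C) = (-5)·1 - 14·3 = -5 - 42 = -47
Since det(C) ≠ 0, rank(C) = 2 and the system is completely controllable.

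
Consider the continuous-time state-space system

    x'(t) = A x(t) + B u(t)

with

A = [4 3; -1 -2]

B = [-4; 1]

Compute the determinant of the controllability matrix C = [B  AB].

AB = [[-13], [2]]
Controllability matrix C = [B  AB] = [[-4, -13], [1, 2]]
det(C) = (-4)·2 - (-13)·1 = -8 - (-13) = 5
Since det(C) ≠ 0, rank(C) = 2 and the system is completely controllable.

5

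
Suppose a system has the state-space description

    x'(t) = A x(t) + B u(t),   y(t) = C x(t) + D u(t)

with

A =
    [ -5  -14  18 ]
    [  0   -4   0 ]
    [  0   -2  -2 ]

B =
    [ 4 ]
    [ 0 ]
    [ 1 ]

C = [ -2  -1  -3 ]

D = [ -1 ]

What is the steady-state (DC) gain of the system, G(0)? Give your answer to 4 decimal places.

G(0) = C(-A)^{-1}B + D = -C A^{-1} B + D.
det A = -40, so A^{-1} = (1/-40)·adj(A) = [[-1/5, 8/5, -9/5], [0, -1/4, 0], [0, 1/4, -1/2]]
A^{-1} B = [-13/5, 0, -1/2]^T
C A^{-1} B = 67/10
G(0) = D - C A^{-1} B = -1 - (67/10) = -77/10 ≈ -7.7000

-7.7000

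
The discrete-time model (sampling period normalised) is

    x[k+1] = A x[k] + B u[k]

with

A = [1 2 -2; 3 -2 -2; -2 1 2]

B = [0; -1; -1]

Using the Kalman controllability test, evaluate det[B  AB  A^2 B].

AB = [[0], [4], [-3]]
A^2B = [[14], [-2], [-2]]
Controllability matrix C = [B  AB  A^2B] = [[0, 0, 14], [-1, 4, -2], [-1, -3, -2]]
Expanding along the first row, det(C) = 0·(4·(-2) - (-2)·(-3)) - 0·((-1)·(-2) - (-2)·(-1)) + 14·((-1)·(-3) - 4·(-1)) = 0·(-14) - 0·0 + 14·7 = 98
Since det(C) ≠ 0, rank(C) = 3 and the system is completely controllable.

98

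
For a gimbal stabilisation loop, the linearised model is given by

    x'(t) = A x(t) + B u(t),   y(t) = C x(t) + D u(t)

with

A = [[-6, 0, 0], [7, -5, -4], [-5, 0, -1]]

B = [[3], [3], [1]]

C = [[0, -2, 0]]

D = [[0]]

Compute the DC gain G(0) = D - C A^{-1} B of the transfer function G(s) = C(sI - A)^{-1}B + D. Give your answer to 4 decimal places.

-5.0000

G(0) = C(-A)^{-1}B + D = -C A^{-1} B + D.
det A = -30, so A^{-1} = (1/-30)·adj(A) = [[-1/6, 0, 0], [-9/10, -1/5, 4/5], [5/6, 0, -1]]
A^{-1} B = [-1/2, -5/2, 3/2]^T
C A^{-1} B = 5
G(0) = D - C A^{-1} B = 0 - (5) = -5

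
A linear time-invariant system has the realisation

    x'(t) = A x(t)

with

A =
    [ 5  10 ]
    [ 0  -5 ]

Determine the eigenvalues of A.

-5, 5

det(sI - A) = s^2 - (tr A)s + det A, with tr A = 5 + (-5) = 0 and det A = 5·(-5) - 10·0 = -25 - 0 = -25.
So p(s) = det(sI - A) = s^2 - 25.
Factor s^2 - 25: two numbers with sum 0 and product -25 are 5 and -5, so s^2 - 25 = (s - 5)(s + 5).
Hence p(s) = (s - 5) (s + 5), with roots -5, 5.
At least one eigenvalue has non-negative real part, so the system is not asymptotically stable.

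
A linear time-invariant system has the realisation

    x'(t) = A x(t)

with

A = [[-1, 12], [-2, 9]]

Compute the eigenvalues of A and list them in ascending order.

det(sI - A) = s^2 - (tr A)s + det A, with tr A = (-1) + 9 = 8 and det A = (-1)·9 - 12·(-2) = -9 - (-24) = 15.
So p(s) = det(sI - A) = s^2 - 8s + 15.
Factor s^2 - 8s + 15: two numbers with sum 8 and product 15 are 5 and 3, so s^2 - 8s + 15 = (s - 5)(s - 3).
Hence p(s) = (s - 5) (s - 3), with roots 3, 5.
At least one eigenvalue has non-negative real part, so the system is not asymptotically stable.

3, 5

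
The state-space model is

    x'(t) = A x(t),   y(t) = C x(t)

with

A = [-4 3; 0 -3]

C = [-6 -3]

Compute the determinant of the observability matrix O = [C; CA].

CA = [[24, -9]]
Observability matrix O = [C; CA] = [[-6, -3], [24, -9]]
det(O) = (-6)·(-9) - (-3)·24 = 54 - (-72) = 126
Since det(O) ≠ 0, rank(O) = 2 and the system is completely observable.

126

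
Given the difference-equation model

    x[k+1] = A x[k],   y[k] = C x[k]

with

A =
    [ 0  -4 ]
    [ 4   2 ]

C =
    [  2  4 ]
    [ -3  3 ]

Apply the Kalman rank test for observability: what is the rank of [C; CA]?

2

CA = [[16, 0], [12, 18]]
Observability matrix O = [C; CA] = [[2, 4], [-3, 3], [16, 0], [12, 18]]
Take the 2×2 submatrix of O formed by rows 1, 2: [[2, 4], [-3, 3]]. Its determinant is 2·3 - 4·(-3) = 6 - (-12) = 18 ≠ 0.
So rank(O) ≥ 2; since O has 2 columns, rank(O) = 2.
rank(O) = 2 = n, so the pair (A, C) is completely observable.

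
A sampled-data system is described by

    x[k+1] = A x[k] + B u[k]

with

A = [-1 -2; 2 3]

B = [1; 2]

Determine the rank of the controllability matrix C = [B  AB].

AB = [[-5], [8]]
Controllability matrix C = [B  AB] = [[1, -5], [2, 8]]
det(C) = 1·8 - (-5)·2 = 8 - (-10) = 18 ≠ 0, so rank(C) = 2.
rank(C) = 2 = n, so the pair (A, B) is completely controllable.

2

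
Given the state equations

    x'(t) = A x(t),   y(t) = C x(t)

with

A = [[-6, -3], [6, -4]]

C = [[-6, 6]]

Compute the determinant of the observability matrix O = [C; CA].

-396

CA = [[72, -6]]
Observability matrix O = [C; CA] = [[-6, 6], [72, -6]]
det(O) = (-6)·(-6) - 6·72 = 36 - 432 = -396
Since det(O) ≠ 0, rank(O) = 2 and the system is completely observable.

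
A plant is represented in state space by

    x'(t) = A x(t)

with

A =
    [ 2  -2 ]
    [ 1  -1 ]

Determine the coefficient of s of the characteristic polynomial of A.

For a 2×2 matrix, det(sI - A) = s^2 - (tr A)s + det A.
tr A = 1, det A = 0.
So p(s) = s^2 - s.
The coefficient of s is -1.

-1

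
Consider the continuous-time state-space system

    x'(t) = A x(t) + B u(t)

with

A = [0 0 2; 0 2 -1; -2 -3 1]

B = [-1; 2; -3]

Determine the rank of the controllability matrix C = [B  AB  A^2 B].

AB = [[-6], [7], [-7]]
A^2B = [[-14], [21], [-16]]
Controllability matrix C = [B  AB  A^2B] = [[-1, -6, -14], [2, 7, 21], [-3, -7, -16]]
det(C) = (-1)·(7·(-16) - 21·(-7)) - (-6)·(2·(-16) - 21·(-3)) + (-14)·(2·(-7) - 7·(-3)) = (-1)·35 - (-6)·31 + (-14)·7 = 53 ≠ 0, so rank(C) = 3.
rank(C) = 3 = n, so the pair (A, B) is completely controllable.

3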